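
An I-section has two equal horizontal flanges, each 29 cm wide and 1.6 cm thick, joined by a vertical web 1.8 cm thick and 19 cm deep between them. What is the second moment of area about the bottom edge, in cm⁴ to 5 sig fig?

Decompose the section into non-overlapping parts with the origin at the bottom-left of its bounding rectangle.
Bottom flange: 29 × 1.6, A = 46.4 cm², y = 0.8 cm, Ī = 9.898667 cm⁴.
Web: 1.8 × 19, A = 34.2 cm², y = 11.1 cm, Ī = 1028.85 cm⁴.
Top flange: 29 × 1.6, A = 46.4 cm², y = 21.4 cm, Ī = 9.898667 cm⁴.
Transfer each piece to a horizontal axis along the bottom face using Ī + A·d² with d = y − 0:
  bottom flange: d = 0.8 cm → contributes +39.59467 cm⁴
  web: d = 11.1 cm → contributes +5242.632 cm⁴
  top flange: d = 21.4 cm → contributes +21259.24 cm⁴
Total I = 26541.47 cm⁴.

I_base ≈ 2.6541 × 10⁴ cm⁴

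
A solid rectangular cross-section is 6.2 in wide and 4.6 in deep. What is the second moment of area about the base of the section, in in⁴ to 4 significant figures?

The section: 6.2 × 4.6, A = 28.52 in², y = 2.3 in, Ī = 50.2903 in⁴.
Transfer it to the bottom edge using Ī + A·d² with d = y − 0:
  the section: d = 2.3 in → contributes +201.161 in⁴
Total I = 201.161 in⁴.

I_base ≈ 201.2 in⁴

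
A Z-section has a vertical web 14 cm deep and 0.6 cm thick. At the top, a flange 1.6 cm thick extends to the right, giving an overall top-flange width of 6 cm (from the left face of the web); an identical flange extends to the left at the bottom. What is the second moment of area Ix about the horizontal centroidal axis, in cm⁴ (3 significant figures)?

Ix ≈ 805 cm⁴

Treat the section as a set of non-overlapping primitives; coordinates are from the bounding-box lower-left.
Web: 0.6 × 14, A = 8.4 cm², y = 7 cm, Ī = 137.2 cm⁴.
Top flange (beyond web): 5.4 × 1.6, A = 8.64 cm², y = 13.2 cm, Ī = 1.8432 cm⁴.
Bottom flange (beyond web): 5.4 × 1.6, A = 8.64 cm², y = 0.8 cm, Ī = 1.8432 cm⁴.
Centroid: ȳ = ΣA·y / ΣA = 7 cm.
Transfer each piece to the horizontal centroidal axis using Ī + A·d² with d = y − 7:
  web: d = 0 cm → contributes +137.2 cm⁴
  top flange (beyond web): d = 6.2 cm → contributes +333.96 cm⁴
  bottom flange (beyond web): d = -6.2 cm → contributes +333.96 cm⁴
Total I = 805.13 cm⁴.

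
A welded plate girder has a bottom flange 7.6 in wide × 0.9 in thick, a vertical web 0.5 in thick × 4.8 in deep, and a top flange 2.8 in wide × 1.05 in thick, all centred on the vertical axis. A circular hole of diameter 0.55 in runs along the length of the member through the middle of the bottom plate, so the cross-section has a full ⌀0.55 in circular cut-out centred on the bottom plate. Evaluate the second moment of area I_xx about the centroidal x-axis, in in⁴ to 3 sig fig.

Break the section into simple shapes (no overlaps), measuring from the bottom-left corner of the bounding box.
Bottom plate: 7.6 × 0.9, A = 6.84 in², y = 0.45 in, Ī = 0.4617 in⁴.
Web plate: 0.5 × 4.8, A = 2.4 in², y = 3.3 in, Ī = 4.608 in⁴.
Top plate: 2.8 × 1.05, A = 2.94 in², y = 6.225 in, Ī = 0.27011 in⁴.
Hole (subtracted): ⌀0.55, A = 0.23758 in², y = 0.45 in, Ī = 0.0044918 in⁴.
Centroid: ȳ = ΣA·y / ΣA = 2.4444 in.
Transfer each piece to the centroidal x-axis using Ī + A·d² with d = y − 2.4444:
  bottom plate: d = -1.9944 in → contributes +27.67 in⁴
  web plate: d = 0.85555 in → contributes +6.3647 in⁴
  top plate: d = 3.7806 in → contributes +42.29 in⁴
  hole: d = -1.9944 in → contributes −0.94955 in⁴
Total I = 75.375 in⁴.

I_xx ≈ 75.4 in⁴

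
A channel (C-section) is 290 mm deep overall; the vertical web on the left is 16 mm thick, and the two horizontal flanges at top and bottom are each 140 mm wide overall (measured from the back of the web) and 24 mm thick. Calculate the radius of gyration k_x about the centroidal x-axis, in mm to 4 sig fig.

Treat the section as a set of non-overlapping primitives; coordinates are from the bounding-box lower-left.
Web: 16 × 290, A = 4 640 mm², y = 145 mm, Ī = 32 518 667 mm⁴.
Top flange (beyond web): 124 × 24, A = 2 976 mm², y = 278 mm, Ī = 142 848 mm⁴.
Bottom flange (beyond web): 124 × 24, A = 2 976 mm², y = 12 mm, Ī = 142 848 mm⁴.
By symmetry the centroid is at mid-height, ȳ = 145 mm.
Transfer each piece to the centroidal x-axis using Ī + A·d² with d = y − 145:
  web: d = 0 mm → contributes +32 518 667 mm⁴
  top flange (beyond web): d = 133 mm → contributes +52 785 312 mm⁴
  bottom flange (beyond web): d = -133 mm → contributes +52 785 312 mm⁴
Total I = 138 089 291 mm⁴.
Radius of gyration: k = √(I/A) = √(138 089 291 / 10 592) = 114.18 mm.

k_x ≈ 114.2 mm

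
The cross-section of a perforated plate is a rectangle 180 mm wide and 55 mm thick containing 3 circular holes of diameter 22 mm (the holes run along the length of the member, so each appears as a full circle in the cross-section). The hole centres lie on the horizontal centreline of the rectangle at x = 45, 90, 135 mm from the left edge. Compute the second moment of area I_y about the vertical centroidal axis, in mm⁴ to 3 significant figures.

Treat the section as a set of non-overlapping primitives; coordinates are from the bounding-box lower-left.
Plate: 180 × 55, A = 9 900 mm², x = 90 mm, Ī = 26 730 000 mm⁴.
Hole 1 (subtracted): ⌀22, A = 380.13 mm², x = 45 mm, Ī = 11 499 mm⁴.
Hole 2 (subtracted): ⌀22, A = 380.13 mm², x = 90 mm, Ī = 11 499 mm⁴.
Hole 3 (subtracted): ⌀22, A = 380.13 mm², x = 135 mm, Ī = 11 499 mm⁴.
By symmetry the centroid is at mid-width, x̄ = 90 mm.
Transfer each piece to the vertical centroidal axis using Ī + A·d² with d = x − 90:
  plate: d = 0 mm → contributes +26 730 000 mm⁴
  hole 1: d = -45 mm → contributes −781 268 mm⁴
  hole 2: d = 0 mm → contributes −11 499 mm⁴
  hole 3: d = 45 mm → contributes −781 268 mm⁴
Total I = 25 155 965 mm⁴.

I_y ≈ 2.52 × 10⁷ mm⁴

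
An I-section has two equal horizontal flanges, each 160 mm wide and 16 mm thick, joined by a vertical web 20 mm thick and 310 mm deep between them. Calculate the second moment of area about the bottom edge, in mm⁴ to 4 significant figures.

Decompose the section into non-overlapping parts with the origin at the bottom-left of its bounding rectangle.
Bottom flange: 160 × 16, A = 2 560 mm², y = 8 mm, Ī = 54613.3 mm⁴.
Web: 20 × 310, A = 6 200 mm², y = 171 mm, Ī = 49 651 667 mm⁴.
Top flange: 160 × 16, A = 2 560 mm², y = 334 mm, Ī = 54613.3 mm⁴.
Transfer each piece to the bottom edge using Ī + A·d² with d = y − 0:
  bottom flange: d = 8 mm → contributes +218 453 mm⁴
  web: d = 171 mm → contributes +230 945 867 mm⁴
  top flange: d = 334 mm → contributes +285 637 973 mm⁴
Total I = 516 802 293 mm⁴.

I_base ≈ 5.168 × 10⁸ mm⁴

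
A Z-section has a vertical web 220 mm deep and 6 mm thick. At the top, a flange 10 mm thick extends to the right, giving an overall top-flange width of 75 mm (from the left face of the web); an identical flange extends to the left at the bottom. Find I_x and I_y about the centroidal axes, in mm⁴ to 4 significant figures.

I_x ≈ 2.055 × 10⁷ mm⁴, I_y ≈ 2.492 × 10⁶ mm⁴

Decompose the section into non-overlapping parts with the origin at the bottom-left of its bounding rectangle.
Web: 6 × 220, A = 1 320 mm², y = 110 mm, Ī = 5 324 000 mm⁴.
Top flange (beyond web): 69 × 10, A = 690 mm², y = 215 mm, Ī = 5 750 mm⁴.
Bottom flange (beyond web): 69 × 10, A = 690 mm², y = 5 mm, Ī = 5 750 mm⁴.
Centroid: ȳ = ΣA·y / ΣA = 110 mm.
Transfer each piece to the centroidal x-axis using Ī + A·d² with d = y − 110:
  web: d = 0 mm → contributes +5 324 000 mm⁴
  top flange (beyond web): d = 105 mm → contributes +7 613 000 mm⁴
  bottom flange (beyond web): d = -105 mm → contributes +7 613 000 mm⁴
Total I = 20 550 000 mm⁴.
For the y-axis: x̄ = 72 mm.
Repeating about the centroidal y-axis gives I_y = 2 492 100 mm⁴.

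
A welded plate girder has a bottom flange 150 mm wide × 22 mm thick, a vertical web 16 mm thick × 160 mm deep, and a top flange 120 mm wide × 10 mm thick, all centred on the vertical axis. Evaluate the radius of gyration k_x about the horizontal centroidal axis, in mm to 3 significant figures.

Break the section into simple shapes (no overlaps), measuring from the bottom-left corner of the bounding box.
Bottom plate: 150 × 22, A = 3 300 mm², y = 11 mm, Ī = 133 100 mm⁴.
Web plate: 16 × 160, A = 2 560 mm², y = 102 mm, Ī = 5 461 333 mm⁴.
Top plate: 120 × 10, A = 1 200 mm², y = 187 mm, Ī = 10 000 mm⁴.
Centroid: ȳ = ΣA·y / ΣA = 73.912 mm.
Transfer each piece to the horizontal centroidal axis using Ī + A·d² with d = y − 73.912:
  bottom plate: d = -62.912 mm → contributes +13 194 310 mm⁴
  web plate: d = 28.088 mm → contributes +7 480 983 mm⁴
  top plate: d = 113.09 mm → contributes +15 356 626 mm⁴
Total I = 36 031 919 mm⁴.
Radius of gyration: k = √(I/A) = √(36 031 919 / 7 060) = 71.44 mm.

k_x ≈ 71.4 mm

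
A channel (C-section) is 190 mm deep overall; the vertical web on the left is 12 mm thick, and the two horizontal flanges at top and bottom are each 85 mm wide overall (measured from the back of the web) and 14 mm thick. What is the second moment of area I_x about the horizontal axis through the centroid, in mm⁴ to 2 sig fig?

Split into non-overlapping primitives; take the origin at the lower-left of the bounding box.
Web: 12 × 190, A = 2 280 mm², y = 95 mm, Ī = 6 859 000 mm⁴.
Top flange (beyond web): 73 × 14, A = 1 022 mm², y = 183 mm, Ī = 16 693 mm⁴.
Bottom flange (beyond web): 73 × 14, A = 1 022 mm², y = 7 mm, Ī = 16 693 mm⁴.
By symmetry the centroid is at mid-height, ȳ = 95 mm.
Transfer each piece to the horizontal axis through the centroid using Ī + A·d² with d = y − 95:
  web: d = 0 mm → contributes +6 859 000 mm⁴
  top flange (beyond web): d = 88 mm → contributes +7 931 061 mm⁴
  bottom flange (beyond web): d = -88 mm → contributes +7 931 061 mm⁴
Total I = 22 721 121 mm⁴.

I_x ≈ 2.3 × 10⁷ mm⁴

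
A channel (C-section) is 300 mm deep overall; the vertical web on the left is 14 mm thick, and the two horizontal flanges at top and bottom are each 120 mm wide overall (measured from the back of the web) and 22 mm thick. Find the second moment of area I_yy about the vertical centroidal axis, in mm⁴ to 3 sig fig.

Break the section into simple shapes (no overlaps), measuring from the bottom-left corner of the bounding box.
Web: 14 × 300, A = 4 200 mm², x = 7 mm, Ī = 68 600 mm⁴.
Top flange (beyond web): 106 × 22, A = 2 332 mm², x = 67 mm, Ī = 2 183 529 mm⁴.
Bottom flange (beyond web): 106 × 22, A = 2 332 mm², x = 67 mm, Ī = 2 183 529 mm⁴.
Centroid: x̄ = ΣA·x / ΣA = 38.57 mm.
Transfer each piece to the vertical centroidal axis using Ī + A·d² with d = x − 38.57:
  web: d = -31.57 mm → contributes +4 254 698 mm⁴
  top flange (beyond web): d = 28.43 mm → contributes +4 068 350 mm⁴
  bottom flange (beyond web): d = 28.43 mm → contributes +4 068 350 mm⁴
Total I = 12 391 399 mm⁴.

I_yy ≈ 1.24 × 10⁷ mm⁴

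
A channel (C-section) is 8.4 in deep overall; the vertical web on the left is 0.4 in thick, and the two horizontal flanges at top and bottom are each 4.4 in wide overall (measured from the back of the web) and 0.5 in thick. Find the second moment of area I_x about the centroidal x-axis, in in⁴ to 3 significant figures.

Break the section into simple shapes (no overlaps), measuring from the bottom-left corner of the bounding box.
Web: 0.4 × 8.4, A = 3.36 in², y = 4.2 in, Ī = 19.757 in⁴.
Top flange (beyond web): 4 × 0.5, A = 2 in², y = 8.15 in, Ī = 0.041667 in⁴.
Bottom flange (beyond web): 4 × 0.5, A = 2 in², y = 0.25 in, Ī = 0.041667 in⁴.
By symmetry the centroid is at mid-height, ȳ = 4.2 in.
Transfer each piece to the centroidal x-axis using Ī + A·d² with d = y − 4.2:
  web: d = 0 in → contributes +19.757 in⁴
  top flange (beyond web): d = 3.95 in → contributes +31.247 in⁴
  bottom flange (beyond web): d = -3.95 in → contributes +31.247 in⁴
Total I = 82.25 in⁴.

I_x ≈ 82.3 in⁴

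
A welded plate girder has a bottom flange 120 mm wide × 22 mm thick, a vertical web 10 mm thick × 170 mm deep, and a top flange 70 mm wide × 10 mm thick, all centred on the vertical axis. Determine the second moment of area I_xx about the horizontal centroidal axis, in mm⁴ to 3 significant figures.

I_xx ≈ 2.70 × 10⁷ mm⁴

Split into non-overlapping primitives; take the origin at the lower-left of the bounding box.
Bottom plate: 120 × 22, A = 2 640 mm², y = 11 mm, Ī = 106 480 mm⁴.
Web plate: 10 × 170, A = 1 700 mm², y = 107 mm, Ī = 4 094 167 mm⁴.
Top plate: 70 × 10, A = 700 mm², y = 197 mm, Ī = 5833.3 mm⁴.
Centroid: ȳ = ΣA·y / ΣA = 69.214 mm.
Transfer each piece to the horizontal centroidal axis using Ī + A·d² with d = y − 69.214:
  bottom plate: d = -58.214 mm → contributes +9 053 184 mm⁴
  web plate: d = 37.786 mm → contributes +6 521 359 mm⁴
  top plate: d = 127.79 mm → contributes +11 436 265 mm⁴
Total I = 27 010 809 mm⁴.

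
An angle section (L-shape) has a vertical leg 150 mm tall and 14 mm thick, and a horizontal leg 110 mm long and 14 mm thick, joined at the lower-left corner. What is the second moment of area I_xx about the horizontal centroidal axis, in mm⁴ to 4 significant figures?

I_xx ≈ 7.749 × 10⁶ mm⁴

Treat the section as a set of non-overlapping primitives; coordinates are from the bounding-box lower-left.
Vertical leg: 14 × 150, A = 2 100 mm², y = 75 mm, Ī = 3 937 500 mm⁴.
Horizontal leg (remainder): 96 × 14, A = 1 344 mm², y = 7 mm, Ī = 21 952 mm⁴.
Centroid: ȳ = ΣA·y / ΣA = 48.4634 mm.
Transfer each piece to the horizontal centroidal axis using Ī + A·d² with d = y − 48.4634:
  vertical leg: d = 26.5366 mm → contributes +5 416 300 mm⁴
  horizontal leg (remainder): d = -41.4634 mm → contributes +2 332 577 mm⁴
Total I = 7 748 876 mm⁴.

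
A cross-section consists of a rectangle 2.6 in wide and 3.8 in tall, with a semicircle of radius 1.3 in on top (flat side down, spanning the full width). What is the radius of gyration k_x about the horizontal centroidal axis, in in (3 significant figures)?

k_x ≈ 1.41 in

Treat the section as a set of non-overlapping primitives; coordinates are from the bounding-box lower-left.
Rectangular body: 2.6 × 3.8, A = 9.88 in², y = 1.9 in, Ī = 11.889 in⁴.
Semicircular cap: semicircle r = 1.3, A = 2.6546 in², y = 4.3517 in, Ī = 0.31348 in⁴.
Centroid: ȳ = ΣA·y / ΣA = 2.4192 in.
Transfer each piece to the horizontal centroidal axis using Ī + A·d² with d = y − 2.4192:
  rectangular body: d = -0.51924 in → contributes +14.553 in⁴
  semicircular cap: d = 1.9325 in → contributes +10.227 in⁴
Total I = 24.78 in⁴.
Radius of gyration: k = √(I/A) = √(24.78 / 12.535) = 1.406 in.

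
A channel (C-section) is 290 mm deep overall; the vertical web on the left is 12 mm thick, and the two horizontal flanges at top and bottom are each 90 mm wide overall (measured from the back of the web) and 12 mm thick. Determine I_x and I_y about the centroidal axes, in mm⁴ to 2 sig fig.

I_x ≈ 6.1 × 10⁷ mm⁴, I_y ≈ 3.5 × 10⁶ mm⁴

Break the section into simple shapes (no overlaps), measuring from the bottom-left corner of the bounding box.
Web: 12 × 290, A = 3 480 mm², y = 145 mm, Ī = 24 389 000 mm⁴.
Top flange (beyond web): 78 × 12, A = 936 mm², y = 284 mm, Ī = 11 232 mm⁴.
Bottom flange (beyond web): 78 × 12, A = 936 mm², y = 6 mm, Ī = 11 232 mm⁴.
By symmetry the centroid is at mid-height, ȳ = 145 mm.
Transfer each piece to the centroidal x-axis using Ī + A·d² with d = y − 145:
  web: d = 0 mm → contributes +24 389 000 mm⁴
  top flange (beyond web): d = 139 mm → contributes +18 095 688 mm⁴
  bottom flange (beyond web): d = -139 mm → contributes +18 095 688 mm⁴
Total I = 60 580 376 mm⁴.
For the y-axis: x̄ = 21.74 mm.
Repeating about the centroidal y-axis gives I_y = 3 455 734 mm⁴.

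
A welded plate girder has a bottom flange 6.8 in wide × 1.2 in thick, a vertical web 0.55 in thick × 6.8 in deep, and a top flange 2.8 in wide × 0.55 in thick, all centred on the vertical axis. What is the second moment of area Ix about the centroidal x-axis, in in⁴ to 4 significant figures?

Split into non-overlapping primitives; take the origin at the lower-left of the bounding box.
Bottom plate: 6.8 × 1.2, A = 8.16 in², y = 0.6 in, Ī = 0.9792 in⁴.
Web plate: 0.55 × 6.8, A = 3.74 in², y = 4.6 in, Ī = 14.4115 in⁴.
Top plate: 2.8 × 0.55, A = 1.54 in², y = 8.275 in, Ī = 0.0388208 in⁴.
Centroid: ȳ = ΣA·y / ΣA = 2.59252 in.
Transfer each piece to the centroidal x-axis using Ī + A·d² with d = y − 2.59252:
  bottom plate: d = -1.99252 in → contributes +33.3756 in⁴
  web plate: d = 2.00748 in → contributes +29.4835 in⁴
  top plate: d = 5.68248 in → contributes +49.7663 in⁴
Total I = 112.625 in⁴.

Ix ≈ 112.6 in⁴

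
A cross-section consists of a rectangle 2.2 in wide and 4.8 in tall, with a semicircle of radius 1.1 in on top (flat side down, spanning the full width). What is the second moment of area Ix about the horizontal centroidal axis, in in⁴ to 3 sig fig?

Ix ≈ 33.7 in⁴

Split into non-overlapping primitives; take the origin at the lower-left of the bounding box.
Rectangular body: 2.2 × 4.8, A = 10.56 in², y = 2.4 in, Ī = 20.275 in⁴.
Semicircular cap: semicircle r = 1.1, A = 1.9007 in², y = 5.2669 in, Ī = 0.1607 in⁴.
Centroid: ȳ = ΣA·y / ΣA = 2.8373 in.
Transfer each piece to the horizontal centroidal axis using Ī + A·d² with d = y − 2.8373:
  rectangular body: d = -0.43729 in → contributes +22.295 in⁴
  semicircular cap: d = 2.4296 in → contributes +11.38 in⁴
Total I = 33.674 in⁴.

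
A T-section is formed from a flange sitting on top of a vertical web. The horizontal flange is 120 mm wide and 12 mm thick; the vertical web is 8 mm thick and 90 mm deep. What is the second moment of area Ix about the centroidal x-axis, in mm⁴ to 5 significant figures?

Ix ≈ 1.7518 × 10⁶ mm⁴

Treat the section as a set of non-overlapping primitives; coordinates are from the bounding-box lower-left.
Flange: 120 × 12, A = 1 440 mm², y = 96 mm, Ī = 17 280 mm⁴.
Web: 8 × 90, A = 720 mm², y = 45 mm, Ī = 486 000 mm⁴.
Centroid: ȳ = ΣA·y / ΣA = 79 mm.
Transfer each piece to the centroidal x-axis using Ī + A·d² with d = y − 79:
  flange: d = 17 mm → contributes +433 440 mm⁴
  web: d = -34 mm → contributes +1 318 320 mm⁴
Total I = 1 751 760 mm⁴.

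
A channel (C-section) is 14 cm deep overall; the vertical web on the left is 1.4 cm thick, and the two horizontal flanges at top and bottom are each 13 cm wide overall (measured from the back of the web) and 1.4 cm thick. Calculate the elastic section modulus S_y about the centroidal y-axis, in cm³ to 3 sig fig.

Split into non-overlapping primitives; take the origin at the lower-left of the bounding box.
Web: 1.4 × 14, A = 19.6 cm², x = 0.7 cm, Ī = 3.2013 cm⁴.
Top flange (beyond web): 11.6 × 1.4, A = 16.24 cm², x = 7.2 cm, Ī = 182.1 cm⁴.
Bottom flange (beyond web): 11.6 × 1.4, A = 16.24 cm², x = 7.2 cm, Ī = 182.1 cm⁴.
Centroid: x̄ = ΣA·x / ΣA = 4.7538 cm.
Transfer each piece to the centroidal y-axis using Ī + A·d² with d = x − 4.7538:
  web: d = -4.0538 cm → contributes +325.29 cm⁴
  top flange (beyond web): d = 2.4462 cm → contributes +279.29 cm⁴
  bottom flange (beyond web): d = 2.4462 cm → contributes +279.29 cm⁴
Total I = 883.86 cm⁴.
Extreme fibre distance c = 8.2462 cm; S = I/c = 107.18 cm³.

S_y ≈ 107 cm³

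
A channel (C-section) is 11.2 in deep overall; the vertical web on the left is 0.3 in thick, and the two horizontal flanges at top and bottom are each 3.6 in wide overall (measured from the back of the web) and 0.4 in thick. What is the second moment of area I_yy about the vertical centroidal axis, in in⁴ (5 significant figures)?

Treat the section as a set of non-overlapping primitives; coordinates are from the bounding-box lower-left.
Web: 0.3 × 11.2, A = 3.36 in², x = 0.15 in, Ī = 0.0252 in⁴.
Top flange (beyond web): 3.3 × 0.4, A = 1.32 in², x = 1.95 in, Ī = 1.1979 in⁴.
Bottom flange (beyond web): 3.3 × 0.4, A = 1.32 in², x = 1.95 in, Ī = 1.1979 in⁴.
Centroid: x̄ = ΣA·x / ΣA = 0.942 in.
Transfer each piece to the vertical centroidal axis using Ī + A·d² with d = x − 0.942:
  web: d = -0.792 in → contributes +2.132807 in⁴
  top flange (beyond web): d = 1.008 in → contributes +2.539104 in⁴
  bottom flange (beyond web): d = 1.008 in → contributes +2.539104 in⁴
Total I = 7.211016 in⁴.

I_yy ≈ 7.2110 in⁴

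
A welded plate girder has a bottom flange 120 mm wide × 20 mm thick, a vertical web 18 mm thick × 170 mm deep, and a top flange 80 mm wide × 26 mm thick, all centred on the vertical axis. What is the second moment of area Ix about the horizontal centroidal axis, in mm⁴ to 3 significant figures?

Decompose the section into non-overlapping parts with the origin at the bottom-left of its bounding rectangle.
Bottom plate: 120 × 20, A = 2 400 mm², y = 10 mm, Ī = 80 000 mm⁴.
Web plate: 18 × 170, A = 3 060 mm², y = 105 mm, Ī = 7 369 500 mm⁴.
Top plate: 80 × 26, A = 2 080 mm², y = 203 mm, Ī = 117 173 mm⁴.
Centroid: ȳ = ΣA·y / ΣA = 101.8 mm.
Transfer each piece to the horizontal centroidal axis using Ī + A·d² with d = y − 101.8:
  bottom plate: d = -91.796 mm → contributes +20 303 506 mm⁴
  web plate: d = 3.2042 mm → contributes +7 400 918 mm⁴
  top plate: d = 101.2 mm → contributes +21 421 155 mm⁴
Total I = 49 125 579 mm⁴.

Ix ≈ 4.91 × 10⁷ mm⁴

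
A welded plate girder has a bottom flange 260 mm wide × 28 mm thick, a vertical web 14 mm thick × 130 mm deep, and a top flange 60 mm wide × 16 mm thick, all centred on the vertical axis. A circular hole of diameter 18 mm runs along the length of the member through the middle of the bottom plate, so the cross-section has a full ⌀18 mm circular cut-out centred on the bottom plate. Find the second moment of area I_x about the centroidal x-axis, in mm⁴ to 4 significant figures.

I_x ≈ 2.803 × 10⁷ mm⁴

Decompose the section into non-overlapping parts with the origin at the bottom-left of its bounding rectangle.
Bottom plate: 260 × 28, A = 7 280 mm², y = 14 mm, Ī = 475 627 mm⁴.
Web plate: 14 × 130, A = 1 820 mm², y = 93 mm, Ī = 2 563 167 mm⁴.
Top plate: 60 × 16, A = 960 mm², y = 166 mm, Ī = 20 480 mm⁴.
Hole (subtracted): ⌀18, A = 254.469 mm², y = 14 mm, Ī = 5 153 mm⁴.
Centroid: ȳ = ΣA·y / ΣA = 43.5445 mm.
Transfer each piece to the centroidal x-axis using Ī + A·d² with d = y − 43.5445:
  bottom plate: d = -29.5445 mm → contributes +6 830 196 mm⁴
  web plate: d = 49.4555 mm → contributes +7 014 598 mm⁴
  top plate: d = 122.455 mm → contributes +14 416 004 mm⁴
  hole: d = -29.5445 mm → contributes −227 274 mm⁴
Total I = 28 033 524 mm⁴.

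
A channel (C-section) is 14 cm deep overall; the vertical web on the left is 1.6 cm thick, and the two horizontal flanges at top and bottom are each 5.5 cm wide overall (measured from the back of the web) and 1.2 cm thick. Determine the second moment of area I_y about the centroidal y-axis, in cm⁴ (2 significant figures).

I_y ≈ 67 cm⁴

Break the section into simple shapes (no overlaps), measuring from the bottom-left corner of the bounding box.
Web: 1.6 × 14, A = 22.4 cm², x = 0.8 cm, Ī = 4.779 cm⁴.
Top flange (beyond web): 3.9 × 1.2, A = 4.68 cm², x = 3.55 cm, Ī = 5.932 cm⁴.
Bottom flange (beyond web): 3.9 × 1.2, A = 4.68 cm², x = 3.55 cm, Ī = 5.932 cm⁴.
Centroid: x̄ = ΣA·x / ΣA = 1.61 cm.
Transfer each piece to the centroidal y-axis using Ī + A·d² with d = x − 1.61:
  web: d = -0.8105 cm → contributes +19.49 cm⁴
  top flange (beyond web): d = 1.94 cm → contributes +23.54 cm⁴
  bottom flange (beyond web): d = 1.94 cm → contributes +23.54 cm⁴
Total I = 66.57 cm⁴.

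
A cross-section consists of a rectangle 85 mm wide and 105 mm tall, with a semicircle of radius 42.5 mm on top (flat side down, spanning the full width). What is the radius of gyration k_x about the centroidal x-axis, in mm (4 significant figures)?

Treat the section as a set of non-overlapping primitives; coordinates are from the bounding-box lower-left.
Rectangular body: 85 × 105, A = 8 925 mm², y = 52.5 mm, Ī = 8 199 844 mm⁴.
Semicircular cap: semicircle r = 42.5, A = 2837.25 mm², y = 123.038 mm, Ī = 358 086 mm⁴.
Centroid: ȳ = ΣA·y / ΣA = 69.5148 mm.
Transfer each piece to the centroidal x-axis using Ī + A·d² with d = y − 69.5148:
  rectangular body: d = -17.0148 mm → contributes +10 783 672 mm⁴
  semicircular cap: d = 53.5227 mm → contributes +8 485 908 mm⁴
Total I = 19 269 581 mm⁴.
Radius of gyration: k = √(I/A) = √(19 269 581 / 11762.3) = 40.4754 mm.

k_x ≈ 40.48 mm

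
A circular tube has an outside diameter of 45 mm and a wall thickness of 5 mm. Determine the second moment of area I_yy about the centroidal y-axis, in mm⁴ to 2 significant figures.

Treat the section as a set of non-overlapping primitives; coordinates are from the bounding-box lower-left.
Outer circle: ⌀45, A = 1 590 mm², x = 22.5 mm, Ī = 201 289 mm⁴.
Bore (subtracted): ⌀35, A = 962.1 mm², x = 22.5 mm, Ī = 73 662 mm⁴.
By symmetry the centroid is at mid-width, x̄ = 22.5 mm.
All pieces are centred on the centroidal y-axis, so I = ΣĪ (holes subtracted) = 127 627 mm⁴.

I_yy ≈ 1.3 × 10⁵ mm⁴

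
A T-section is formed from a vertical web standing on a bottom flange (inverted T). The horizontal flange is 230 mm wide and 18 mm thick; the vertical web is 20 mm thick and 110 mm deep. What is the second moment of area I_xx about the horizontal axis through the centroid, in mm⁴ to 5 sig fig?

Decompose the section into non-overlapping parts with the origin at the bottom-left of its bounding rectangle.
Flange: 230 × 18, A = 4 140 mm², y = 9 mm, Ī = 111 780 mm⁴.
Web: 20 × 110, A = 2 200 mm², y = 73 mm, Ī = 2 218 333 mm⁴.
Centroid: ȳ = ΣA·y / ΣA = 31.2082 mm.
Transfer each piece to the horizontal axis through the centroid using Ī + A·d² with d = y − 31.2082:
  flange: d = -22.2082 mm → contributes +2 153 646 mm⁴
  web: d = 41.7918 mm → contributes +6 060 753 mm⁴
Total I = 8 214 399 mm⁴.

I_xx ≈ 8.2144 × 10⁶ mm⁴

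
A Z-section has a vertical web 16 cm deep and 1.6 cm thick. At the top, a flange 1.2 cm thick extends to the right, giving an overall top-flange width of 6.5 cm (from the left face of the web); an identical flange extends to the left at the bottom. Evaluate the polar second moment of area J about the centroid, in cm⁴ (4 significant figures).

J ≈ 1345 cm⁴

Treat the section as a set of non-overlapping primitives; coordinates are from the bounding-box lower-left.
Web: 1.6 × 16, A = 25.6 cm², y = 8 cm, Ī = 546.133 cm⁴.
Top flange (beyond web): 4.9 × 1.2, A = 5.88 cm², y = 15.4 cm, Ī = 0.7056 cm⁴.
Bottom flange (beyond web): 4.9 × 1.2, A = 5.88 cm², y = 0.6 cm, Ī = 0.7056 cm⁴.
Centroid: ȳ = ΣA·y / ΣA = 8 cm.
Transfer each piece to the centroidal x-axis using Ī + A·d² with d = y − 8:
  web: d = 0 cm → contributes +546.133 cm⁴
  top flange (beyond web): d = 7.4 cm → contributes +322.694 cm⁴
  bottom flange (beyond web): d = -7.4 cm → contributes +322.694 cm⁴
Total I = 1191.52 cm⁴.
For the y-axis: x̄ = 5.7 cm.
Repeating about the centroidal y-axis gives I_y = 153.206 cm⁴.
Polar second moment: J = I_x + I_y = 1344.73 cm⁴.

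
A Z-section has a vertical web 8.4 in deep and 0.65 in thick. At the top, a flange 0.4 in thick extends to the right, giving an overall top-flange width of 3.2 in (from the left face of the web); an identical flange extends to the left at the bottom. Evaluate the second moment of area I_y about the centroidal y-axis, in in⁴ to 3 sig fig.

Split into non-overlapping primitives; take the origin at the lower-left of the bounding box.
Web: 0.65 × 8.4, A = 5.46 in², x = 2.875 in, Ī = 0.19224 in⁴.
Top flange (beyond web): 2.55 × 0.4, A = 1.02 in², x = 4.475 in, Ī = 0.55271 in⁴.
Bottom flange (beyond web): 2.55 × 0.4, A = 1.02 in², x = 1.275 in, Ī = 0.55271 in⁴.
Centroid: x̄ = ΣA·x / ΣA = 2.875 in.
Transfer each piece to the centroidal y-axis using Ī + A·d² with d = x − 2.875:
  web: d = 0 in → contributes +0.19224 in⁴
  top flange (beyond web): d = 1.6 in → contributes +3.1639 in⁴
  bottom flange (beyond web): d = -1.6 in → contributes +3.1639 in⁴
Total I = 6.5201 in⁴.

I_y ≈ 6.52 in⁴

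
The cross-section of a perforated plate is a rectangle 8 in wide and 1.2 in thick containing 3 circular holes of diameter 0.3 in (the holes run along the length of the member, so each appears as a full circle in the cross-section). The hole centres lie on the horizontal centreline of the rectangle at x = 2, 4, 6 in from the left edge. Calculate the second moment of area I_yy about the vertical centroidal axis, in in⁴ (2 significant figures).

Decompose the section into non-overlapping parts with the origin at the bottom-left of its bounding rectangle.
Plate: 8 × 1.2, A = 9.6 in², x = 4 in, Ī = 51.2 in⁴.
Hole 1 (subtracted): ⌀0.3, A = 0.07069 in², x = 2 in, Ī = 0.0003976 in⁴.
Hole 2 (subtracted): ⌀0.3, A = 0.07069 in², x = 4 in, Ī = 0.0003976 in⁴.
Hole 3 (subtracted): ⌀0.3, A = 0.07069 in², x = 6 in, Ī = 0.0003976 in⁴.
By symmetry the centroid is at mid-width, x̄ = 4 in.
Transfer each piece to the vertical centroidal axis using Ī + A·d² with d = x − 4:
  plate: d = 0 in → contributes +51.2 in⁴
  hole 1: d = -2 in → contributes −0.2831 in⁴
  hole 2: d = 0 in → contributes −0.0003976 in⁴
  hole 3: d = 2 in → contributes −0.2831 in⁴
Total I = 50.63 in⁴.

I_yy ≈ 51 in⁴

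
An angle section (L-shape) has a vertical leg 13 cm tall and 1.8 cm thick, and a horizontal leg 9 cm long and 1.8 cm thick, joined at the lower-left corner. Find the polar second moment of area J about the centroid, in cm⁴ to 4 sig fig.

Break the section into simple shapes (no overlaps), measuring from the bottom-left corner of the bounding box.
Vertical leg: 1.8 × 13, A = 23.4 cm², y = 6.5 cm, Ī = 329.55 cm⁴.
Horizontal leg (remainder): 7.2 × 1.8, A = 12.96 cm², y = 0.9 cm, Ī = 3.4992 cm⁴.
Centroid: ȳ = ΣA·y / ΣA = 4.50396 cm.
Transfer each piece to the centroidal x-axis using Ī + A·d² with d = y − 4.50396:
  vertical leg: d = 1.99604 cm → contributes +422.78 cm⁴
  horizontal leg (remainder): d = -3.60396 cm → contributes +171.831 cm⁴
Total I = 594.61 cm⁴.
For the y-axis: x̄ = 2.50396 cm.
Repeating about the centroidal y-axis gives I_y = 231.202 cm⁴.
Polar second moment: J = I_x + I_y = 825.812 cm⁴.

J ≈ 825.8 cm⁴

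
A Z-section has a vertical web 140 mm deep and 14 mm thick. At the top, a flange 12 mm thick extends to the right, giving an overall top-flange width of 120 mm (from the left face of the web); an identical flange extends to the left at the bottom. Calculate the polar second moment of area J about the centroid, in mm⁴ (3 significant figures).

Treat the section as a set of non-overlapping primitives; coordinates are from the bounding-box lower-left.
Web: 14 × 140, A = 1 960 mm², y = 70 mm, Ī = 3 201 333 mm⁴.
Top flange (beyond web): 106 × 12, A = 1 272 mm², y = 134 mm, Ī = 15 264 mm⁴.
Bottom flange (beyond web): 106 × 12, A = 1 272 mm², y = 6 mm, Ī = 15 264 mm⁴.
Centroid: ȳ = ΣA·y / ΣA = 70 mm.
Transfer each piece to the centroidal x-axis using Ī + A·d² with d = y − 70:
  web: d = 0 mm → contributes +3 201 333 mm⁴
  top flange (beyond web): d = 64 mm → contributes +5 225 376 mm⁴
  bottom flange (beyond web): d = -64 mm → contributes +5 225 376 mm⁴
Total I = 13 652 085 mm⁴.
For the y-axis: x̄ = 113 mm.
Repeating about the centroidal y-axis gives I_y = 11 572 445 mm⁴.
Polar second moment: J = I_x + I_y = 25 224 531 mm⁴.

J ≈ 2.52 × 10⁷ mm⁴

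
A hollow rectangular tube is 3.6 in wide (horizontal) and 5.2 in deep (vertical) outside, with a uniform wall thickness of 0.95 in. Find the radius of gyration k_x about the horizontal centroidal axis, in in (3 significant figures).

Decompose the section into non-overlapping parts with the origin at the bottom-left of its bounding rectangle.
Outer rectangle: 3.6 × 5.2, A = 18.72 in², y = 2.6 in, Ī = 42.182 in⁴.
Inner void (subtracted): 1.7 × 3.3, A = 5.61 in², y = 2.6 in, Ī = 5.0911 in⁴.
By symmetry the centroid is at mid-height, ȳ = 2.6 in.
All pieces are centred on the horizontal centroidal axis, so I = ΣĪ (holes subtracted) = 37.091 in⁴.
Radius of gyration: k = √(I/A) = √(37.091 / 13.11) = 1.682 in.

k_x ≈ 1.68 in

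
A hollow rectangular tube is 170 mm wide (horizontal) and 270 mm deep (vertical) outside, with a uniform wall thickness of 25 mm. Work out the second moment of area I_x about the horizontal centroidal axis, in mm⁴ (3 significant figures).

I_x ≈ 1.72 × 10⁸ mm⁴

Break the section into simple shapes (no overlaps), measuring from the bottom-left corner of the bounding box.
Outer rectangle: 170 × 270, A = 45 900 mm², y = 135 mm, Ī = 278 842 500 mm⁴.
Inner void (subtracted): 120 × 220, A = 26 400 mm², y = 135 mm, Ī = 106 480 000 mm⁴.
By symmetry the centroid is at mid-height, ȳ = 135 mm.
All pieces are centred on the horizontal centroidal axis, so I = ΣĪ (holes subtracted) = 172 362 500 mm⁴.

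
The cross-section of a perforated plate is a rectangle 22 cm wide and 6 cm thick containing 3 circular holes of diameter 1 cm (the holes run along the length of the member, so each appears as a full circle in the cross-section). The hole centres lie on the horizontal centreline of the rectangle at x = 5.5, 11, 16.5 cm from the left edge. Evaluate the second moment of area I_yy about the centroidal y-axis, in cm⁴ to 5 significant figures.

Break the section into simple shapes (no overlaps), measuring from the bottom-left corner of the bounding box.
Plate: 22 × 6, A = 132 cm², x = 11 cm, Ī = 5 324 cm⁴.
Hole 1 (subtracted): ⌀1, A = 0.7853982 cm², x = 5.5 cm, Ī = 0.04908739 cm⁴.
Hole 2 (subtracted): ⌀1, A = 0.7853982 cm², x = 11 cm, Ī = 0.04908739 cm⁴.
Hole 3 (subtracted): ⌀1, A = 0.7853982 cm², x = 16.5 cm, Ī = 0.04908739 cm⁴.
By symmetry the centroid is at mid-width, x̄ = 11 cm.
Transfer each piece to the centroidal y-axis using Ī + A·d² with d = x − 11:
  plate: d = 0 cm → contributes +5 324 cm⁴
  hole 1: d = -5.5 cm → contributes −23.80738 cm⁴
  hole 2: d = 0 cm → contributes −0.04908739 cm⁴
  hole 3: d = 5.5 cm → contributes −23.80738 cm⁴
Total I = 5276.336 cm⁴.

I_yy ≈ 5276.3 cm⁴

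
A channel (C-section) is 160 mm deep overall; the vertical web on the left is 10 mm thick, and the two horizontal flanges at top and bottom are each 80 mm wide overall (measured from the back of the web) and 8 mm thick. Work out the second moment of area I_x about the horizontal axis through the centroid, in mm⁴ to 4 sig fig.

Split into non-overlapping primitives; take the origin at the lower-left of the bounding box.
Web: 10 × 160, A = 1 600 mm², y = 80 mm, Ī = 3 413 333 mm⁴.
Top flange (beyond web): 70 × 8, A = 560 mm², y = 156 mm, Ī = 2986.67 mm⁴.
Bottom flange (beyond web): 70 × 8, A = 560 mm², y = 4 mm, Ī = 2986.67 mm⁴.
By symmetry the centroid is at mid-height, ȳ = 80 mm.
Transfer each piece to the horizontal axis through the centroid using Ī + A·d² with d = y − 80:
  web: d = 0 mm → contributes +3 413 333 mm⁴
  top flange (beyond web): d = 76 mm → contributes +3 237 547 mm⁴
  bottom flange (beyond web): d = -76 mm → contributes +3 237 547 mm⁴
Total I = 9 888 427 mm⁴.

I_x ≈ 9.888 × 10⁶ mm⁴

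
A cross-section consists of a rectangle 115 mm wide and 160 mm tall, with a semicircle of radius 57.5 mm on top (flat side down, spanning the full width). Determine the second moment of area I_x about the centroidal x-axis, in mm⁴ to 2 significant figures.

Split into non-overlapping primitives; take the origin at the lower-left of the bounding box.
Rectangular body: 115 × 160, A = 18 400 mm², y = 80 mm, Ī = 39 253 333 mm⁴.
Semicircular cap: semicircle r = 57.5, A = 5 193 mm², y = 184.4 mm, Ī = 1 199 785 mm⁴.
Centroid: ȳ = ΣA·y / ΣA = 103 mm.
Transfer each piece to the centroidal x-axis using Ī + A·d² with d = y − 103:
  rectangular body: d = -22.98 mm → contributes +48 971 369 mm⁴
  semicircular cap: d = 81.42 mm → contributes +35 630 080 mm⁴
Total I = 84 601 449 mm⁴.

I_x ≈ 8.5 × 10⁷ mm⁴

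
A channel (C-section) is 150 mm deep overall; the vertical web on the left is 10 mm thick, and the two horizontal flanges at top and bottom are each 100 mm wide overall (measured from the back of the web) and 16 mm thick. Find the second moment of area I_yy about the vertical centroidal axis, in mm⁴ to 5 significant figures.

I_yy ≈ 4.4223 × 10⁶ mm⁴

Split into non-overlapping primitives; take the origin at the lower-left of the bounding box.
Web: 10 × 150, A = 1 500 mm², x = 5 mm, Ī = 12 500 mm⁴.
Top flange (beyond web): 90 × 16, A = 1 440 mm², x = 55 mm, Ī = 972 000 mm⁴.
Bottom flange (beyond web): 90 × 16, A = 1 440 mm², x = 55 mm, Ī = 972 000 mm⁴.
Centroid: x̄ = ΣA·x / ΣA = 37.87671 mm.
Transfer each piece to the vertical centroidal axis using Ī + A·d² with d = x − 37.87671:
  web: d = -32.87671 mm → contributes +1 633 817 mm⁴
  top flange (beyond web): d = 17.12329 mm → contributes +1 394 218 mm⁴
  bottom flange (beyond web): d = 17.12329 mm → contributes +1 394 218 mm⁴
Total I = 4 422 253 mm⁴.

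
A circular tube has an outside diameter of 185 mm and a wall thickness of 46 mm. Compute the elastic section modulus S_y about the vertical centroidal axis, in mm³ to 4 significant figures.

Treat the section as a set of non-overlapping primitives; coordinates are from the bounding-box lower-left.
Outer circle: ⌀185, A = 26880.3 mm², x = 92.5 mm, Ī = 57 498 539 mm⁴.
Bore (subtracted): ⌀93, A = 6792.91 mm², x = 92.5 mm, Ī = 3 671 992 mm⁴.
By symmetry the centroid is at mid-width, x̄ = 92.5 mm.
All pieces are centred on the vertical centroidal axis, so I = ΣĪ (holes subtracted) = 53 826 548 mm⁴.
Extreme fibre distance c = 92.5 mm; S = I/c = 581 909 mm³.

S_y ≈ 5.819 × 10⁵ mm³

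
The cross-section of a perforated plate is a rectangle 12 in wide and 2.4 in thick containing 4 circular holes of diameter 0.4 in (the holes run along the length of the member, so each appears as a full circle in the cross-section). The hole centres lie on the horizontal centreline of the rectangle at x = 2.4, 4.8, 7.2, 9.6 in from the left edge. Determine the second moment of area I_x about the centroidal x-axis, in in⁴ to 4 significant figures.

I_x ≈ 13.82 in⁴

Treat the section as a set of non-overlapping primitives; coordinates are from the bounding-box lower-left.
Plate: 12 × 2.4, A = 28.8 in², y = 1.2 in, Ī = 13.824 in⁴.
Hole 1 (subtracted): ⌀0.4, A = 0.125664 in², y = 1.2 in, Ī = 0.00125664 in⁴.
Hole 2 (subtracted): ⌀0.4, A = 0.125664 in², y = 1.2 in, Ī = 0.00125664 in⁴.
Hole 3 (subtracted): ⌀0.4, A = 0.125664 in², y = 1.2 in, Ī = 0.00125664 in⁴.
Hole 4 (subtracted): ⌀0.4, A = 0.125664 in², y = 1.2 in, Ī = 0.00125664 in⁴.
By symmetry the centroid is at mid-height, ȳ = 1.2 in.
All pieces are centred on the centroidal x-axis, so I = ΣĪ (holes subtracted) = 13.819 in⁴.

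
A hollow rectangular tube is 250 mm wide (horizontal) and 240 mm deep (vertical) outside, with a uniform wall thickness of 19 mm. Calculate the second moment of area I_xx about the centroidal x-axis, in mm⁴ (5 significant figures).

I_xx ≈ 1.4238 × 10⁸ mm⁴

Split into non-overlapping primitives; take the origin at the lower-left of the bounding box.
Outer rectangle: 250 × 240, A = 60 000 mm², y = 120 mm, Ī = 288 000 000 mm⁴.
Inner void (subtracted): 212 × 202, A = 42 824 mm², y = 120 mm, Ī = 145 615 875 mm⁴.
By symmetry the centroid is at mid-height, ȳ = 120 mm.
All pieces are centred on the centroidal x-axis, so I = ΣĪ (holes subtracted) = 142 384 125 mm⁴.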